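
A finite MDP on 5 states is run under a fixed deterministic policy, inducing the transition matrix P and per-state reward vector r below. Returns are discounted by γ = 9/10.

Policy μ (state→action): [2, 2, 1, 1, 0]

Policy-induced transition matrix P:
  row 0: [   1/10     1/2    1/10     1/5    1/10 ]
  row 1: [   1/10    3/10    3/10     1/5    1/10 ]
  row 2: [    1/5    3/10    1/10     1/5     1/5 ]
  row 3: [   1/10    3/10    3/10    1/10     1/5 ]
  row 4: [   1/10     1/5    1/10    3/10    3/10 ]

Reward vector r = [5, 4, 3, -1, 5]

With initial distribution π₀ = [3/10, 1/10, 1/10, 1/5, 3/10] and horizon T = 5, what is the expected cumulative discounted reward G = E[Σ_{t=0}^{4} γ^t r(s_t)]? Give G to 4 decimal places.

G = 13.0892

t=0: π = [0.3000, 0.1000, 0.1000, 0.2000, 0.3000], E[r] = 3.5000, γ^t·E[r] = 3.500000, running G = 3.500000
t=1: π = [0.1100, 0.3300, 0.1600, 0.2100, 0.1900], E[r] = 3.0900, γ^t·E[r] = 2.781000, running G = 6.281000
t=2: π = [0.1160, 0.3030, 0.2080, 0.1980, 0.1750], E[r] = 3.0930, γ^t·E[r] = 2.505330, running G = 8.786330
t=3: π = [0.1208, 0.3057, 0.2002, 0.1977, 0.1756], E[r] = 3.1077, γ^t·E[r] = 2.265513, running G = 11.051843
t=4: π = [0.1200, 0.3066, 0.2007, 0.1978, 0.1749], E[r] = 3.1053, γ^t·E[r] = 2.037387, running G = 13.089231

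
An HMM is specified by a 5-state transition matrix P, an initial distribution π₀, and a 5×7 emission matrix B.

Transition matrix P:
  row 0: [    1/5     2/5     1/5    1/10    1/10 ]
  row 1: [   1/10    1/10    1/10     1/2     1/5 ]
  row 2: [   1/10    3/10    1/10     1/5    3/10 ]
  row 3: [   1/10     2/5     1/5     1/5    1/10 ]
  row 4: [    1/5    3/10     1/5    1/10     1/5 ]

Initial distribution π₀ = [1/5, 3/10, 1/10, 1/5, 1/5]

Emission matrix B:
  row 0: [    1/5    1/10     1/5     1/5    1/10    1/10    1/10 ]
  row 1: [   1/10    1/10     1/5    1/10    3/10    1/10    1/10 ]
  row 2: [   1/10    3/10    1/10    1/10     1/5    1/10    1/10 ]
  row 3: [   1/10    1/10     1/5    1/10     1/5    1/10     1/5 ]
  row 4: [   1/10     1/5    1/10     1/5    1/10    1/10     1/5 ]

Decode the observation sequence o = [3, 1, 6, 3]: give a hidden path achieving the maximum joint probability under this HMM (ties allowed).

t=0: δ = [4.000e-02, 3.000e-02, 1.000e-02, 2.000e-02, 4.000e-02]  (obs o_0=3)
t=1: δ = [8.000e-04, 1.600e-03, 2.400e-03, 1.500e-03, 1.600e-03]  ψ = [0, 0, 0, 1, 4]  (obs o_1=1)
t=2: δ = [3.200e-05, 7.200e-05, 3.200e-05, 1.600e-04, 1.440e-04]  ψ = [4, 2, 4, 1, 2]  (obs o_2=6)
t=3: δ = [5.760e-06, 6.400e-06, 3.200e-06, 3.600e-06, 5.760e-06]  ψ = [4, 3, 3, 1, 4]  (obs o_3=3)
backtrack: best end state = 1; path = [0, 1, 3, 1]

path = [0, 1, 3, 1]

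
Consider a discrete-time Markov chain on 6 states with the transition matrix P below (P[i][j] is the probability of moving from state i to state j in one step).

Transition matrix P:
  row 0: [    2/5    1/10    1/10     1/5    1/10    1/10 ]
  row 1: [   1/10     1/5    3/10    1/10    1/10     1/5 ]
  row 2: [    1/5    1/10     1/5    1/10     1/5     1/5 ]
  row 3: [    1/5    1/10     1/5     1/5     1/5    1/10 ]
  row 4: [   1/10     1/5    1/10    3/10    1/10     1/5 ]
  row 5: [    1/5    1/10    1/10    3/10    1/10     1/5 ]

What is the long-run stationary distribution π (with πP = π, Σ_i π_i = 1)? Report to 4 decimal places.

π = [0.2172, 0.1262, 0.1615, 0.2007, 0.1362, 0.1582]

Balance equations π_j = Σ_i π_i·P[i][j]:
  π_0 = 2/5·π_0 + 1/10·π_1 + 1/5·π_2 + 1/5·π_3 + 1/10·π_4 + 1/5·π_5
  π_1 = 1/10·π_0 + 1/5·π_1 + 1/10·π_2 + 1/10·π_3 + 1/5·π_4 + 1/10·π_5
  π_2 = 1/10·π_0 + 3/10·π_1 + 1/5·π_2 + 1/5·π_3 + 1/10·π_4 + 1/10·π_5
  π_3 = 1/5·π_0 + 1/10·π_1 + 1/10·π_2 + 1/5·π_3 + 3/10·π_4 + 3/10·π_5
  π_4 = 1/10·π_0 + 1/10·π_1 + 1/5·π_2 + 1/5·π_3 + 1/10·π_4 + 1/10·π_5
  normalize: π_0 + π_1 + π_2 + π_3 + π_4 + π_5 = 1
Solving the linear system gives exactly π = [3944/18159, 4585/36318, 2932/18159, 3644/18159, 1649/12106, 2873/18159].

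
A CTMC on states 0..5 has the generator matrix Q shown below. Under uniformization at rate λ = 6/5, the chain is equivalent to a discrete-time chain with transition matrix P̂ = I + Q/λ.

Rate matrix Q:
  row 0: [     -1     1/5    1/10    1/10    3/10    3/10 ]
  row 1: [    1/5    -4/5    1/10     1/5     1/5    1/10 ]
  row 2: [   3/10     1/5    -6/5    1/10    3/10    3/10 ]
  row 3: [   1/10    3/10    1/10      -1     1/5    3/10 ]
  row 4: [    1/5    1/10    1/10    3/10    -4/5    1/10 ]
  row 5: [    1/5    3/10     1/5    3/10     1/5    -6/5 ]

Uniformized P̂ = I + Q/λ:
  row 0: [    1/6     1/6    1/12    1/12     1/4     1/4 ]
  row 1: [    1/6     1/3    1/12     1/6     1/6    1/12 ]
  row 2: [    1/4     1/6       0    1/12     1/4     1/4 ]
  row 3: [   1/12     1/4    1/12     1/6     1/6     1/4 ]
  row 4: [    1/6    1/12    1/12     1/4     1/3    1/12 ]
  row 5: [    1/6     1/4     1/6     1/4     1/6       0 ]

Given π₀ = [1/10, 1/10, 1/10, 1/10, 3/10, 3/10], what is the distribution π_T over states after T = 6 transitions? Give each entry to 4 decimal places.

t=0: π = [0.1000, 0.1000, 0.1000, 0.1000, 0.3000, 0.3000]
t=1: π = [0.1667, 0.1917, 0.1000, 0.2000, 0.2333, 0.1083]
t=2: π = [0.1583, 0.2049, 0.0840, 0.1729, 0.2278, 0.1521]
t=3: π = [0.1593, 0.2089, 0.0890, 0.1781, 0.2248, 0.1399]
t=4: π = [0.1592, 0.2092, 0.0876, 0.1764, 0.2248, 0.1427]
t=5: π = [0.1593, 0.2094, 0.0879, 0.1767, 0.2247, 0.1420]
t=6: π = [0.1593, 0.2094, 0.0878, 0.1766, 0.2247, 0.1422]

π = [0.1593, 0.2094, 0.0878, 0.1766, 0.2247, 0.1422]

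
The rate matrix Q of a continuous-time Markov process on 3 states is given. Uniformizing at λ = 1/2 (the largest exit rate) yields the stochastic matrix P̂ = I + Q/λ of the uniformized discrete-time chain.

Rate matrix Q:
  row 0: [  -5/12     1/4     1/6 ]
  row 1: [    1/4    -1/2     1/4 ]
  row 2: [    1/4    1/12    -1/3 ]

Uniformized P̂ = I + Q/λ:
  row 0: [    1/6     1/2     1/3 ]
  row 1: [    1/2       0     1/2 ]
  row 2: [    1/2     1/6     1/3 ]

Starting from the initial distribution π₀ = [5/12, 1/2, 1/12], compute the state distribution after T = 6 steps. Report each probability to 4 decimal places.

π = [0.3751, 0.2499, 0.3751]

t=0: π = [0.4167, 0.5000, 0.0833]
t=1: π = [0.3611, 0.2222, 0.4167]
t=2: π = [0.3796, 0.2500, 0.3704]
t=3: π = [0.3735, 0.2515, 0.3750]
t=4: π = [0.3755, 0.2492, 0.3753]
t=5: π = [0.3748, 0.2503, 0.3749]
t=6: π = [0.3751, 0.2499, 0.3751]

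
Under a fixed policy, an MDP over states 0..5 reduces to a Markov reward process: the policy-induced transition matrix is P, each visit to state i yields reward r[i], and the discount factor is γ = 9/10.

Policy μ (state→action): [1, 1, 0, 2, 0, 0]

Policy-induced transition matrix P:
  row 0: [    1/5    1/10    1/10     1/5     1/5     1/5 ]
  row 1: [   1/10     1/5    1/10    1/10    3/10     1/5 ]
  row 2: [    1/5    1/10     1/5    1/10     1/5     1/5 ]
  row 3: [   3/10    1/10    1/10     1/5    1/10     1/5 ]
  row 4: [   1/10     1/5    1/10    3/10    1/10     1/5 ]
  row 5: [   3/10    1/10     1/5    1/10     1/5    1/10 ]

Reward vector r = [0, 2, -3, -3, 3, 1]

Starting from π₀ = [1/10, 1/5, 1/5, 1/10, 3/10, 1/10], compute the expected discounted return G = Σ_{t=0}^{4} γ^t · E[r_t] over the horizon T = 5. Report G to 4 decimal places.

G = 0.7401

t=0: π = [0.1000, 0.2000, 0.2000, 0.1000, 0.3000, 0.1000], E[r] = 0.5000, γ^t·E[r] = 0.500000, running G = 0.500000
t=1: π = [0.1700, 0.1500, 0.1300, 0.1800, 0.1800, 0.1900], E[r] = 0.1000, γ^t·E[r] = 0.090000, running G = 0.590000
t=2: π = [0.2040, 0.1330, 0.1320, 0.1710, 0.1790, 0.1810], E[r] = 0.0750, γ^t·E[r] = 0.060750, running G = 0.650750
t=3: π = [0.2040, 0.1312, 0.1313, 0.1733, 0.1783, 0.1819], E[r] = 0.0654, γ^t·E[r] = 0.047677, running G = 0.698427
t=4: π = [0.2046, 0.1310, 0.1313, 0.1734, 0.1780, 0.1818], E[r] = 0.0635, γ^t·E[r] = 0.041636, running G = 0.740063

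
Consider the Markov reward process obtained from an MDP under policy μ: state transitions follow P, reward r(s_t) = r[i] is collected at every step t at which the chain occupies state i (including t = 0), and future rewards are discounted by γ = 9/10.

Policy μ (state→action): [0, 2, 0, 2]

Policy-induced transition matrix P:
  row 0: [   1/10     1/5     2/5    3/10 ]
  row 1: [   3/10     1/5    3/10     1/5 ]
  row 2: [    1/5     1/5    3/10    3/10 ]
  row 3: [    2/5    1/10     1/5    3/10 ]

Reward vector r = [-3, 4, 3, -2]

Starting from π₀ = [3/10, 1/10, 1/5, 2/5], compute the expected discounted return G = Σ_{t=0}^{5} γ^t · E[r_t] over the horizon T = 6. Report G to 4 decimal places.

G = 0.1691

t=0: π = [0.3000, 0.1000, 0.2000, 0.4000], E[r] = -0.7000, γ^t·E[r] = -0.700000, running G = -0.700000
t=1: π = [0.2600, 0.1600, 0.2900, 0.2900], E[r] = 0.1500, γ^t·E[r] = 0.135000, running G = -0.565000
t=2: π = [0.2480, 0.1710, 0.2970, 0.2840], E[r] = 0.2630, γ^t·E[r] = 0.213030, running G = -0.351970
t=3: π = [0.2491, 0.1716, 0.2964, 0.2829], E[r] = 0.2625, γ^t·E[r] = 0.191363, running G = -0.160608
t=4: π = [0.2488, 0.1717, 0.2966, 0.2828], E[r] = 0.2645, γ^t·E[r] = 0.173558, running G = 0.012951
t=5: π = [0.2489, 0.1717, 0.2966, 0.2828], E[r] = 0.2644, γ^t·E[r] = 0.156146, running G = 0.169097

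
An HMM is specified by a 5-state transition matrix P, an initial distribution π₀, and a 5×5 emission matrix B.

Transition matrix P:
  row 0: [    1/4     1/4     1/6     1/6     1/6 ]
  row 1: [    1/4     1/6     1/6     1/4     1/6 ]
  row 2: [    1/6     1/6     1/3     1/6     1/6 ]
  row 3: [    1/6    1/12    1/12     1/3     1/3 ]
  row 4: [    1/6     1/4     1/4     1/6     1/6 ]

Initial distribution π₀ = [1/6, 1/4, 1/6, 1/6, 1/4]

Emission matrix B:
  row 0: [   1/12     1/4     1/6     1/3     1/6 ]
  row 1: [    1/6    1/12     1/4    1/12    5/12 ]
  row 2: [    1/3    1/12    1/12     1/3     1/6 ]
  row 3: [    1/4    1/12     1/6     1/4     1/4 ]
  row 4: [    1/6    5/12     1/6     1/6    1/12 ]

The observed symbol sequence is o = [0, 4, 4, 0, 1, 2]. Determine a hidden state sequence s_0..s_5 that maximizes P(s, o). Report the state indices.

path = [3, 3, 3, 3, 4, 1]

t=0: δ = [1.389e-02, 4.167e-02, 5.556e-02, 4.167e-02, 4.167e-02]  (obs o_0=0)
t=1: δ = [1.736e-03, 4.340e-03, 3.086e-03, 3.472e-03, 1.157e-03]  ψ = [1, 4, 2, 3, 3]  (obs o_1=4)
t=2: δ = [1.808e-04, 3.014e-04, 1.715e-04, 2.894e-04, 9.645e-05]  ψ = [1, 1, 2, 3, 3]  (obs o_2=4)
t=3: δ = [6.279e-06, 8.372e-06, 1.905e-05, 2.411e-05, 1.608e-05]  ψ = [1, 1, 2, 3, 3]  (obs o_3=0)
t=4: δ = [1.005e-06, 3.349e-07, 5.292e-07, 6.698e-07, 3.349e-06]  ψ = [3, 4, 2, 3, 3]  (obs o_4=1)
t=5: δ = [9.303e-08, 2.093e-07, 6.977e-08, 9.303e-08, 9.303e-08]  ψ = [4, 4, 4, 4, 4]  (obs o_5=2)
backtrack: best end state = 1; path = [3, 3, 3, 3, 4, 1]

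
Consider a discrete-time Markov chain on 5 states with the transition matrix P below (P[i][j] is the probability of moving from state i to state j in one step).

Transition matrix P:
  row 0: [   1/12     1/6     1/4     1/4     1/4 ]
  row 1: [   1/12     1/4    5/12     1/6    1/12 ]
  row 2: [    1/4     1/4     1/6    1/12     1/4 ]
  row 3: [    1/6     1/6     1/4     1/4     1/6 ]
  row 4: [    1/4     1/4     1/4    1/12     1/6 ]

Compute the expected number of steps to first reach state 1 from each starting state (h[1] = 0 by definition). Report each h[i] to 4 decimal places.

h = [4.9019, 0.0000, 4.5199, 4.9337, 4.5199]

First-step conditioning: h[1] = 0; for i ≠ 1, h[i] = 1 + Σ_k P[i][k]·h[k].
  h[0] = 1 + 1/12·h[0] + 1/4·h[2] + 1/4·h[3] + 1/4·h[4]
  h[2] = 1 + 1/4·h[0] + 1/6·h[2] + 1/12·h[3] + 1/4·h[4]
  h[3] = 1 + 1/6·h[0] + 1/4·h[2] + 1/4·h[3] + 1/6·h[4]
  h[4] = 1 + 1/4·h[0] + 1/4·h[2] + 1/12·h[3] + 1/6·h[4]
Solving the 4×4 linear system over states ≠ 1 gives exactly h = [1848/377, 0, 1704/377, 1860/377, 1704/377] (h[1] = 0 is the target).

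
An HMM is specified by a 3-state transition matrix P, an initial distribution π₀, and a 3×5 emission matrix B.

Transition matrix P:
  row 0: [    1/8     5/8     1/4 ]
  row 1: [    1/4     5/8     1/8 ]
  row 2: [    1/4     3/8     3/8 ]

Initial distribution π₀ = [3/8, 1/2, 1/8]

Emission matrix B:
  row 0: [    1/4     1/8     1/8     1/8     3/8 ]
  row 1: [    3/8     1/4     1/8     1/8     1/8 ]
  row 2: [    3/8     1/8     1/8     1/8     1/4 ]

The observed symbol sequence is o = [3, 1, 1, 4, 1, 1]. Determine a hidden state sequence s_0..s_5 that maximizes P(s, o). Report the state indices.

path = [1, 1, 1, 0, 1, 1]

t=0: δ = [4.688e-02, 6.250e-02, 1.562e-02]  (obs o_0=3)
t=1: δ = [1.953e-03, 9.766e-03, 1.465e-03]  ψ = [1, 1, 0]  (obs o_1=1)
t=2: δ = [3.052e-04, 1.526e-03, 1.526e-04]  ψ = [1, 1, 1]  (obs o_2=1)
t=3: δ = [1.431e-04, 1.192e-04, 4.768e-05]  ψ = [1, 1, 1]  (obs o_3=4)
t=4: δ = [3.725e-06, 2.235e-05, 4.470e-06]  ψ = [1, 0, 0]  (obs o_4=1)
t=5: δ = [6.985e-07, 3.492e-06, 3.492e-07]  ψ = [1, 1, 1]  (obs o_5=1)
backtrack: best end state = 1; path = [1, 1, 1, 0, 1, 1]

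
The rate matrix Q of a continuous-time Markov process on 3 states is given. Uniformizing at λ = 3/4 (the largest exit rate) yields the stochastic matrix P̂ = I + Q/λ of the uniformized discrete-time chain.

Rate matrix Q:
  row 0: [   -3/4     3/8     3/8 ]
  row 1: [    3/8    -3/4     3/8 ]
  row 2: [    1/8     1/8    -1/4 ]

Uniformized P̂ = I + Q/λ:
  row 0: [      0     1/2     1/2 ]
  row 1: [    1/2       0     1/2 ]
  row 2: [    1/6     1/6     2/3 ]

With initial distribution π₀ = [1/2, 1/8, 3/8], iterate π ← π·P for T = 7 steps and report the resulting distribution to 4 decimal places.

π = [0.1985, 0.2015, 0.6000]

t=0: π = [0.5000, 0.1250, 0.3750]
t=1: π = [0.1250, 0.3125, 0.5625]
t=2: π = [0.2500, 0.1563, 0.5938]
t=3: π = [0.1771, 0.2240, 0.5990]
t=4: π = [0.2118, 0.1884, 0.5998]
t=5: π = [0.1942, 0.2059, 0.6000]
t=6: π = [0.2029, 0.1971, 0.6000]
t=7: π = [0.1985, 0.2015, 0.6000]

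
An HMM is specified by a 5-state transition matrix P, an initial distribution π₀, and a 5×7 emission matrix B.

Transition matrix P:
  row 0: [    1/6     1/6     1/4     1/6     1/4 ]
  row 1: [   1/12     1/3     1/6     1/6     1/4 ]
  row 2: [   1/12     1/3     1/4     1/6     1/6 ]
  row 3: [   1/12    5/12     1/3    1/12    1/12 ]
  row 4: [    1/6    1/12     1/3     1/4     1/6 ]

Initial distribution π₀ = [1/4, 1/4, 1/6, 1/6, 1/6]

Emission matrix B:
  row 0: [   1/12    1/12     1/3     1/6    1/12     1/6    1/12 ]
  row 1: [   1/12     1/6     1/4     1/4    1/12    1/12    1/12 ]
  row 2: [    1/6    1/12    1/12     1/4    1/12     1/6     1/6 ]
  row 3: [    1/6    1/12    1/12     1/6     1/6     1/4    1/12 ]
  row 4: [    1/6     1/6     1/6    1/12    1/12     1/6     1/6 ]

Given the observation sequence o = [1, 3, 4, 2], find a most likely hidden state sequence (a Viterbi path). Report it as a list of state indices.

t=0: δ = [2.083e-02, 4.167e-02, 1.389e-02, 1.389e-02, 2.778e-02]  (obs o_0=1)
t=1: δ = [7.716e-04, 3.472e-03, 2.315e-03, 1.157e-03, 8.681e-04]  ψ = [4, 1, 4, 1, 1]  (obs o_1=3)
t=2: δ = [2.411e-05, 9.645e-05, 4.823e-05, 9.645e-05, 7.234e-05]  ψ = [1, 1, 1, 1, 1]  (obs o_2=4)
t=3: δ = [4.019e-06, 1.005e-05, 2.679e-06, 1.507e-06, 4.019e-06]  ψ = [4, 3, 3, 4, 1]  (obs o_3=2)
backtrack: best end state = 1; path = [1, 1, 3, 1]

path = [1, 1, 3, 1]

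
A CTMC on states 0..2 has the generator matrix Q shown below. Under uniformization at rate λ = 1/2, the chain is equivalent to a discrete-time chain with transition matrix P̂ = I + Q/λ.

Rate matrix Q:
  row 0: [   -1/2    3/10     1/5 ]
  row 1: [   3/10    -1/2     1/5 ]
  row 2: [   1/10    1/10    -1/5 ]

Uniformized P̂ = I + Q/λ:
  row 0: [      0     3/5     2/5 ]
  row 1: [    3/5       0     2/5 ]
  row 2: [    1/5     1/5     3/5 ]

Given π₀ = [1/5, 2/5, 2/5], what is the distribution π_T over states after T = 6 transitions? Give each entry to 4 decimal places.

t=0: π = [0.2000, 0.4000, 0.4000]
t=1: π = [0.3200, 0.2000, 0.4800]
t=2: π = [0.2160, 0.2880, 0.4960]
t=3: π = [0.2720, 0.2288, 0.4992]
t=4: π = [0.2371, 0.2630, 0.4998]
t=5: π = [0.2578, 0.2422, 0.5000]
t=6: π = [0.2453, 0.2547, 0.5000]

π = [0.2453, 0.2547, 0.5000]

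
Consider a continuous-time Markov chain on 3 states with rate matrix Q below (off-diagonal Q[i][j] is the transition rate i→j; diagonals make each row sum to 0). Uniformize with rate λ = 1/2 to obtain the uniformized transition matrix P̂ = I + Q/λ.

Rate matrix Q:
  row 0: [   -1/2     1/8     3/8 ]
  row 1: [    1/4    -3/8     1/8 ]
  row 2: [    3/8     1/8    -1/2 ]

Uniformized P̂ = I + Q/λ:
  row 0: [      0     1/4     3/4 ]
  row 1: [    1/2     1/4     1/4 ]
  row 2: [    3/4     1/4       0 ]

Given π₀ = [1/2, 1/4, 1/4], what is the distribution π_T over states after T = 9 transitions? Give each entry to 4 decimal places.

π = [0.3848, 0.2500, 0.3652]

t=0: π = [0.5000, 0.2500, 0.2500]
t=1: π = [0.3125, 0.2500, 0.4375]
t=2: π = [0.4531, 0.2500, 0.2969]
t=3: π = [0.3477, 0.2500, 0.4023]
t=4: π = [0.4268, 0.2500, 0.3232]
t=5: π = [0.3674, 0.2500, 0.3826]
t=6: π = [0.4119, 0.2500, 0.3381]
t=7: π = [0.3786, 0.2500, 0.3714]
t=8: π = [0.4036, 0.2500, 0.3464]
t=9: π = [0.3848, 0.2500, 0.3652]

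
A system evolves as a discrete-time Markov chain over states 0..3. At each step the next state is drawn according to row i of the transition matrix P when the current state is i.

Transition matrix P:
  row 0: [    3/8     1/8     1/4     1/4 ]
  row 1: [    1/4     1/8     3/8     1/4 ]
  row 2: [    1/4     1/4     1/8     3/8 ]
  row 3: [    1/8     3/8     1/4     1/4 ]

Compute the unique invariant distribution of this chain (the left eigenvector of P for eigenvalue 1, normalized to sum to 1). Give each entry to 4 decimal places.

π = [0.2456, 0.2261, 0.2473, 0.2809]

Balance equations π_j = Σ_i π_i·P[i][j]:
  π_0 = 3/8·π_0 + 1/4·π_1 + 1/4·π_2 + 1/8·π_3
  π_1 = 1/8·π_0 + 1/8·π_1 + 1/4·π_2 + 3/8·π_3
  π_2 = 1/4·π_0 + 3/8·π_1 + 1/8·π_2 + 1/4·π_3
  normalize: π_0 + π_1 + π_2 + π_3 = 1
Solving the linear system gives exactly π = [139/566, 64/283, 70/283, 159/566].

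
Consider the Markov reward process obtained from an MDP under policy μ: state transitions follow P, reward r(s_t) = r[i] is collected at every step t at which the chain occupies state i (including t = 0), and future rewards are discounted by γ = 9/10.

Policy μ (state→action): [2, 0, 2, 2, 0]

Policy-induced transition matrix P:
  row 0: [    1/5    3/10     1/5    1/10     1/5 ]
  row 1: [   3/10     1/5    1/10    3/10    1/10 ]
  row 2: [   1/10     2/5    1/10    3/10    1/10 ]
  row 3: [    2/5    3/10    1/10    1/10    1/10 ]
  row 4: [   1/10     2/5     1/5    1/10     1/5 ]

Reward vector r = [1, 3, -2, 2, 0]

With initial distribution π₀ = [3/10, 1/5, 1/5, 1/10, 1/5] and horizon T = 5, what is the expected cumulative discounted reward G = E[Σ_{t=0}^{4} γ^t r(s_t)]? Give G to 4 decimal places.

G = 4.5160

t=0: π = [0.3000, 0.2000, 0.2000, 0.1000, 0.2000], E[r] = 0.7000, γ^t·E[r] = 0.700000, running G = 0.700000
t=1: π = [0.2000, 0.3200, 0.1500, 0.1800, 0.1500], E[r] = 1.2200, γ^t·E[r] = 1.098000, running G = 1.798000
t=2: π = [0.2380, 0.2980, 0.1350, 0.1940, 0.1350], E[r] = 1.2500, γ^t·E[r] = 1.012500, running G = 2.810500
t=3: π = [0.2416, 0.2972, 0.1373, 0.1866, 0.1373], E[r] = 1.2318, γ^t·E[r] = 0.897982, running G = 3.708482
t=4: π = [0.2396, 0.2977, 0.1379, 0.1869, 0.1379], E[r] = 1.2308, γ^t·E[r] = 0.807541, running G = 4.516023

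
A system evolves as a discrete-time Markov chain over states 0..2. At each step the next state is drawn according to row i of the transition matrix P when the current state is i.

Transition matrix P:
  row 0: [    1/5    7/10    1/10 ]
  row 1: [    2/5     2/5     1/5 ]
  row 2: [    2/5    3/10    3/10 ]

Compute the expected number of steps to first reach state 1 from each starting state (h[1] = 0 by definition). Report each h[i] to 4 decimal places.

h = [1.5385, 0.0000, 2.3077]

First-step conditioning: h[1] = 0; for i ≠ 1, h[i] = 1 + Σ_k P[i][k]·h[k].
  h[0] = 1 + 1/5·h[0] + 1/10·h[2]
  h[2] = 1 + 2/5·h[0] + 3/10·h[2]
Solving the 2×2 linear system over states ≠ 1 gives exactly h = [20/13, 0, 30/13] (h[1] = 0 is the target).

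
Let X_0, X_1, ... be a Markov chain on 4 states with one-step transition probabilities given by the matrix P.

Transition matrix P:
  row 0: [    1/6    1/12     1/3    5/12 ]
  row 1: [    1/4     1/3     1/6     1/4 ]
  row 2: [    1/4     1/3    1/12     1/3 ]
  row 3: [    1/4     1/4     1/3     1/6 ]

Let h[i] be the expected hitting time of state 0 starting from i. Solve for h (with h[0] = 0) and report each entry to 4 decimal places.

h = [0.0000, 4.0000, 4.0000, 4.0000]

First-step conditioning: h[0] = 0; for i ≠ 0, h[i] = 1 + Σ_k P[i][k]·h[k].
  h[1] = 1 + 1/3·h[1] + 1/6·h[2] + 1/4·h[3]
  h[2] = 1 + 1/3·h[1] + 1/12·h[2] + 1/3·h[3]
  h[3] = 1 + 1/4·h[1] + 1/3·h[2] + 1/6·h[3]
Solving the 3×3 linear system over states ≠ 0 gives exactly h = [0, 4, 4, 4] (h[0] = 0 is the target).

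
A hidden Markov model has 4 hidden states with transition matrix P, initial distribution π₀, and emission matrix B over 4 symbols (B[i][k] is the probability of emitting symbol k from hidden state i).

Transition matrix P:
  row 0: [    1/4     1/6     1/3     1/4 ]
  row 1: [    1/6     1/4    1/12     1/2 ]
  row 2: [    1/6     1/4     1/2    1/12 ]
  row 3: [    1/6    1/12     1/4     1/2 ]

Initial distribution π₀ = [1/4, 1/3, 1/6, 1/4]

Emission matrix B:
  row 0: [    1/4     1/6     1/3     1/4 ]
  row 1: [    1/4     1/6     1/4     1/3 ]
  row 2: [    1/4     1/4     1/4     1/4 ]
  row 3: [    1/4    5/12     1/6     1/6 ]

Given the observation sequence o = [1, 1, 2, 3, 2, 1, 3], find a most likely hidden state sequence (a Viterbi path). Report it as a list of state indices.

path = [3, 3, 2, 2, 2, 2, 2]

t=0: δ = [4.167e-02, 5.556e-02, 4.167e-02, 1.042e-01]  (obs o_0=1)
t=1: δ = [2.894e-03, 2.315e-03, 6.510e-03, 2.170e-02]  ψ = [3, 1, 3, 3]  (obs o_1=1)
t=2: δ = [1.206e-03, 4.521e-04, 1.356e-03, 1.808e-03]  ψ = [3, 3, 3, 3]  (obs o_2=2)
t=3: δ = [7.535e-05, 1.130e-04, 1.695e-04, 1.507e-04]  ψ = [0, 2, 2, 3]  (obs o_3=3)
t=4: δ = [9.419e-06, 1.060e-05, 2.119e-05, 1.256e-05]  ψ = [2, 2, 2, 3]  (obs o_4=2)
t=5: δ = [5.887e-07, 8.830e-07, 2.649e-06, 2.616e-06]  ψ = [2, 2, 2, 3]  (obs o_5=1)
t=6: δ = [1.104e-07, 2.208e-07, 3.311e-07, 2.180e-07]  ψ = [2, 2, 2, 3]  (obs o_6=3)
backtrack: best end state = 2; path = [3, 3, 2, 2, 2, 2, 2]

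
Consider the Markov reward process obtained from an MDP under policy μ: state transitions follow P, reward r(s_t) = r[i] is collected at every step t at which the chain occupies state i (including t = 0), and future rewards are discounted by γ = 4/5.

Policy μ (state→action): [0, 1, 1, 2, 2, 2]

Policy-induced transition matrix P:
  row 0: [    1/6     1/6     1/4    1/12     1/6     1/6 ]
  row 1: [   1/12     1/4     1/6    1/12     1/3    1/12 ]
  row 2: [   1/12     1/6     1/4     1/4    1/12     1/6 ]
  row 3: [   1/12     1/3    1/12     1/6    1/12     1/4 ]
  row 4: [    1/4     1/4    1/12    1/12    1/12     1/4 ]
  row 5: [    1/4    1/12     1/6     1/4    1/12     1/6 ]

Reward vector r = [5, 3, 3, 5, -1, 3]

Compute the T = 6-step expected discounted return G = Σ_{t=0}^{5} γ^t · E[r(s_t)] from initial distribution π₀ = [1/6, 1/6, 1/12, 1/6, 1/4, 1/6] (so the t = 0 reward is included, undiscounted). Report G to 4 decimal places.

G = 10.8007

t=0: π = [0.1667, 0.1667, 0.0833, 0.1667, 0.2500, 0.1667], E[r] = 2.6667, γ^t·E[r] = 2.666667, running G = 2.666667
t=1: π = [0.1667, 0.2153, 0.1528, 0.1389, 0.1389, 0.1875], E[r] = 3.0556, γ^t·E[r] = 2.444444, running G = 5.111111
t=2: π = [0.1516, 0.2037, 0.1701, 0.1516, 0.1510, 0.1719], E[r] = 3.0023, γ^t·E[r] = 1.921481, running G = 7.032593
t=3: π = [0.1498, 0.2072, 0.1683, 0.1530, 0.1469, 0.1749], E[r] = 3.0179, γ^t·E[r] = 1.545185, running G = 8.577778
t=4: π = [0.1495, 0.2071, 0.1682, 0.1533, 0.1476, 0.1744], E[r] = 3.0150, γ^t·E[r] = 1.234950, running G = 9.812728
t=5: π = [0.1495, 0.2072, 0.1681, 0.1532, 0.1476, 0.1745], E[r] = 3.0151, γ^t·E[r] = 0.987978, running G = 10.800706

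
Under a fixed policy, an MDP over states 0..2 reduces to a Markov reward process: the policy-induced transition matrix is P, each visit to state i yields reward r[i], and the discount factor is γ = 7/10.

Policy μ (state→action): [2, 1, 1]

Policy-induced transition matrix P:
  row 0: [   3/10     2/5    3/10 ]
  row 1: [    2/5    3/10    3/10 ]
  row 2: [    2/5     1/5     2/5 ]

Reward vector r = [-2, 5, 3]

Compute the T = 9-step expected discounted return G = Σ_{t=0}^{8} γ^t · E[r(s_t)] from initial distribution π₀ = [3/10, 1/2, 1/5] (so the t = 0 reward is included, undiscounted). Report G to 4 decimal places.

t=0: π = [0.3000, 0.5000, 0.2000], E[r] = 2.5000, γ^t·E[r] = 2.500000, running G = 2.500000
t=1: π = [0.3700, 0.3100, 0.3200], E[r] = 1.7700, γ^t·E[r] = 1.239000, running G = 3.739000
t=2: π = [0.3630, 0.3050, 0.3320], E[r] = 1.7950, γ^t·E[r] = 0.879550, running G = 4.618550
t=3: π = [0.3637, 0.3031, 0.3332], E[r] = 1.7877, γ^t·E[r] = 0.613181, running G = 5.231731
t=4: π = [0.3636, 0.3031, 0.3333], E[r] = 1.7880, γ^t·E[r] = 0.429287, running G = 5.661018
t=5: π = [0.3636, 0.3030, 0.3333], E[r] = 1.7879, γ^t·E[r] = 0.300488, running G = 5.961506
t=6: π = [0.3636, 0.3030, 0.3333], E[r] = 1.7879, γ^t·E[r] = 0.210342, running G = 6.171849
t=7: π = [0.3636, 0.3030, 0.3333], E[r] = 1.7879, γ^t·E[r] = 0.147240, running G = 6.319088
t=8: π = [0.3636, 0.3030, 0.3333], E[r] = 1.7879, γ^t·E[r] = 0.103068, running G = 6.422156

G = 6.4222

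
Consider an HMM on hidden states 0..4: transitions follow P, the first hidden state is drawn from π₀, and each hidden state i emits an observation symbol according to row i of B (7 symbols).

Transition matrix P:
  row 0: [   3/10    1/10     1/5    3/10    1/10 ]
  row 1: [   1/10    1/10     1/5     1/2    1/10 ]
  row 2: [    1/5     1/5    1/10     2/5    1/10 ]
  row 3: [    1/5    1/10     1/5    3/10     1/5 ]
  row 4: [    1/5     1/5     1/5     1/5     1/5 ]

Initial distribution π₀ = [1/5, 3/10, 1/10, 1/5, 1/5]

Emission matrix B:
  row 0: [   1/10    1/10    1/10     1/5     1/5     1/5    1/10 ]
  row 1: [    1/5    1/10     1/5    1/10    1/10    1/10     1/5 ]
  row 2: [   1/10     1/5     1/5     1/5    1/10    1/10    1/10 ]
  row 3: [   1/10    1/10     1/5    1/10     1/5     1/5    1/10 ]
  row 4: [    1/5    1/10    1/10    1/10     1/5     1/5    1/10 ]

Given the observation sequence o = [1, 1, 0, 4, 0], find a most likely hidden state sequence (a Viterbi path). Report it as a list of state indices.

path = [1, 2, 1, 3, 4]

t=0: δ = [2.000e-02, 3.000e-02, 2.000e-02, 2.000e-02, 2.000e-02]  (obs o_0=1)
t=1: δ = [6.000e-04, 4.000e-04, 1.200e-03, 1.500e-03, 4.000e-04]  ψ = [0, 2, 1, 1, 3]  (obs o_1=1)
t=2: δ = [3.000e-05, 4.800e-05, 3.000e-05, 4.800e-05, 6.000e-05]  ψ = [3, 2, 3, 2, 3]  (obs o_2=0)
t=3: δ = [2.400e-06, 1.200e-06, 1.200e-06, 4.800e-06, 2.400e-06]  ψ = [4, 4, 4, 1, 4]  (obs o_3=4)
t=4: δ = [9.600e-08, 9.600e-08, 9.600e-08, 1.440e-07, 1.920e-07]  ψ = [3, 3, 3, 3, 3]  (obs o_4=0)
backtrack: best end state = 4; path = [1, 2, 1, 3, 4]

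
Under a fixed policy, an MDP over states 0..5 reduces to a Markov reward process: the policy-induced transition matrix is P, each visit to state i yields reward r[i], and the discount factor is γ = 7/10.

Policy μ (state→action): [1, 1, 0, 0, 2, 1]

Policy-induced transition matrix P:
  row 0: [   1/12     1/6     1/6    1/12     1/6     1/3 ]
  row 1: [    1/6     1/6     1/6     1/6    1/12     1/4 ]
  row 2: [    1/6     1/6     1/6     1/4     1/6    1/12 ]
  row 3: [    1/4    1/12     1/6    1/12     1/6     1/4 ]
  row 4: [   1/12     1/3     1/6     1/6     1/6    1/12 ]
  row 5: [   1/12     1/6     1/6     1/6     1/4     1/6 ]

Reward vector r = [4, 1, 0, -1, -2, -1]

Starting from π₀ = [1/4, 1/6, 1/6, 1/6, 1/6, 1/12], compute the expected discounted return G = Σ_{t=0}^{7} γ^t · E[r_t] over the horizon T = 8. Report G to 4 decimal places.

t=0: π = [0.2500, 0.1667, 0.1667, 0.1667, 0.1667, 0.0833], E[r] = 0.5833, γ^t·E[r] = 0.583333, running G = 0.583333
t=1: π = [0.1389, 0.1806, 0.1667, 0.1458, 0.1597, 0.2083], E[r] = 0.0625, γ^t·E[r] = 0.043750, running G = 0.627083
t=2: π = [0.1366, 0.1811, 0.1667, 0.1568, 0.1690, 0.1898], E[r] = 0.0428, γ^t·E[r] = 0.020984, running G = 0.648067
t=3: π = [0.1385, 0.1818, 0.1667, 0.1561, 0.1674, 0.1896], E[r] = 0.0551, γ^t·E[r] = 0.018890, running G = 0.666957
t=4: π = [0.1384, 0.1816, 0.1667, 0.1560, 0.1673, 0.1901], E[r] = 0.0544, γ^t·E[r] = 0.013059, running G = 0.680016
t=5: π = [0.1384, 0.1816, 0.1667, 0.1560, 0.1674, 0.1900], E[r] = 0.0542, γ^t·E[r] = 0.009103, running G = 0.689120
t=6: π = [0.1384, 0.1816, 0.1667, 0.1560, 0.1674, 0.1900], E[r] = 0.0542, γ^t·E[r] = 0.006376, running G = 0.695495
t=7: π = [0.1384, 0.1816, 0.1667, 0.1560, 0.1674, 0.1900], E[r] = 0.0542, γ^t·E[r] = 0.004463, running G = 0.699959

G = 0.7000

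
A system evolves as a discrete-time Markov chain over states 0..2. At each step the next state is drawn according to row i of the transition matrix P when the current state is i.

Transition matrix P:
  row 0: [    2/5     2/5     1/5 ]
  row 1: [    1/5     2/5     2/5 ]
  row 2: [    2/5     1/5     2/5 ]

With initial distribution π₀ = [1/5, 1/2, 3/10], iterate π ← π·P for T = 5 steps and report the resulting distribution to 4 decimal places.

π = [0.3333, 0.3334, 0.3333]

t=0: π = [0.2000, 0.5000, 0.3000]
t=1: π = [0.3000, 0.3400, 0.3600]
t=2: π = [0.3320, 0.3280, 0.3400]
t=3: π = [0.3344, 0.3320, 0.3336]
t=4: π = [0.3336, 0.3333, 0.3331]
t=5: π = [0.3333, 0.3334, 0.3333]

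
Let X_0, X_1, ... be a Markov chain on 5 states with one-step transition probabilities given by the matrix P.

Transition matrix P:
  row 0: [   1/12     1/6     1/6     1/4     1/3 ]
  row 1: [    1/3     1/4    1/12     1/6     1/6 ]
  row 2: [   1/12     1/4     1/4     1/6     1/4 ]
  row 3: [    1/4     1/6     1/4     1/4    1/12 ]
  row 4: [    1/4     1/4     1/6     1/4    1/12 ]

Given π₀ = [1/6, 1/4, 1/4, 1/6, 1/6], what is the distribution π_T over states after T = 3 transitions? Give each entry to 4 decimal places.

π = [0.2038, 0.2149, 0.1818, 0.2170, 0.1826]

t=0: π = [0.1667, 0.2500, 0.2500, 0.1667, 0.1667]
t=1: π = [0.2014, 0.2222, 0.1806, 0.2083, 0.1875]
t=2: π = [0.2049, 0.2159, 0.1806, 0.2164, 0.1823]
t=3: π = [0.2038, 0.2149, 0.1818, 0.2170, 0.1826]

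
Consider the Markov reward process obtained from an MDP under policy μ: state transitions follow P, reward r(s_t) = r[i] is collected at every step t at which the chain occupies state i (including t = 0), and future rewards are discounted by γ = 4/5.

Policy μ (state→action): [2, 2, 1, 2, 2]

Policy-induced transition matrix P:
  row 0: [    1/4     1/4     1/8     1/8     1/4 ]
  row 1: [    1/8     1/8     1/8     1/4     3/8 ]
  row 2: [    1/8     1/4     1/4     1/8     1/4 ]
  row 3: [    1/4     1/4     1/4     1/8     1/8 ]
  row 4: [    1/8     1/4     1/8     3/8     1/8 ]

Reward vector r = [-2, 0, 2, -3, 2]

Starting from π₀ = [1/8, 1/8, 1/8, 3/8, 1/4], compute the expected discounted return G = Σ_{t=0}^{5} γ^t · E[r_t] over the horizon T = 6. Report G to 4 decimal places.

G = -1.1294

t=0: π = [0.1250, 0.1250, 0.1250, 0.3750, 0.2500], E[r] = -0.6250, γ^t·E[r] = -0.625000, running G = -0.625000
t=1: π = [0.1875, 0.2344, 0.1875, 0.2031, 0.1875], E[r] = -0.2344, γ^t·E[r] = -0.187500, running G = -0.812500
t=2: π = [0.1738, 0.2207, 0.1738, 0.2012, 0.2305], E[r] = -0.1426, γ^t·E[r] = -0.091250, running G = -0.903750
t=3: π = [0.1719, 0.2224, 0.1719, 0.2102, 0.2236], E[r] = -0.1833, γ^t·E[r] = -0.093875, running G = -0.997625
t=4: π = [0.1728, 0.2222, 0.1728, 0.2087, 0.2236], E[r] = -0.1790, γ^t·E[r] = -0.073313, running G = -1.070938
t=5: π = [0.1727, 0.2222, 0.1727, 0.2087, 0.2237], E[r] = -0.1785, γ^t·E[r] = -0.058499, running G = -1.129436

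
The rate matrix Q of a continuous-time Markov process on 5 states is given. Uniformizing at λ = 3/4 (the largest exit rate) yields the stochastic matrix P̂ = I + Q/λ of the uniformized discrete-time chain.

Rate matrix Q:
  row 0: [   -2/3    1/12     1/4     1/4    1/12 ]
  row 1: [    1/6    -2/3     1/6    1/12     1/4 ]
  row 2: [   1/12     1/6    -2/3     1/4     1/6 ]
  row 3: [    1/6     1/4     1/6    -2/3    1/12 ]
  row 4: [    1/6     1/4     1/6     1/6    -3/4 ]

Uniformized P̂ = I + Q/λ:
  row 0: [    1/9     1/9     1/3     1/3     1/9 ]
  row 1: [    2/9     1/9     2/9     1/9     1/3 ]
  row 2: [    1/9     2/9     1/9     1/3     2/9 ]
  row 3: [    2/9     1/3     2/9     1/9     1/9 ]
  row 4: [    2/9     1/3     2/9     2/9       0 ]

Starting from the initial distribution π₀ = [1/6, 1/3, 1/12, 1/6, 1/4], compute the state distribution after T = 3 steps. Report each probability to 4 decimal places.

t=0: π = [0.1667, 0.3333, 0.0833, 0.1667, 0.2500]
t=1: π = [0.1944, 0.2130, 0.2315, 0.1944, 0.1667]
t=2: π = [0.1749, 0.2171, 0.2181, 0.2243, 0.1656]
t=3: π = [0.1786, 0.2220, 0.2174, 0.2168, 0.1652]

π = [0.1786, 0.2220, 0.2174, 0.2168, 0.1652]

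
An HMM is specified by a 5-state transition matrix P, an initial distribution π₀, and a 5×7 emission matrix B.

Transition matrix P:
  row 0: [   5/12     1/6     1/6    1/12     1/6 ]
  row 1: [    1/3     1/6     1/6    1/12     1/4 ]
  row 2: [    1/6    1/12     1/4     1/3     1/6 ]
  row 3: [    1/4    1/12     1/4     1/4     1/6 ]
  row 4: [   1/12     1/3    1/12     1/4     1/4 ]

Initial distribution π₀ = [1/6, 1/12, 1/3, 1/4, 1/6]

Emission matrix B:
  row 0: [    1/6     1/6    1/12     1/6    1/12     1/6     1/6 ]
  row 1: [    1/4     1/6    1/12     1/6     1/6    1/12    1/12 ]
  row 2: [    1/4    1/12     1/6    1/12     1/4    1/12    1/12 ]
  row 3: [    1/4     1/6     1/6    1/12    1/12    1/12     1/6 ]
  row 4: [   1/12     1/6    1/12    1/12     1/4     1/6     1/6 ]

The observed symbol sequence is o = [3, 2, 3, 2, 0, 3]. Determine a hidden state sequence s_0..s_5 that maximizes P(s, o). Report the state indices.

t=0: δ = [2.778e-02, 1.389e-02, 2.778e-02, 2.083e-02, 1.389e-02]  (obs o_0=3)
t=1: δ = [9.645e-04, 3.858e-04, 1.157e-03, 1.543e-03, 3.858e-04]  ψ = [0, 0, 2, 2, 0]  (obs o_1=2)
t=2: δ = [6.698e-05, 2.679e-05, 3.215e-05, 3.215e-05, 2.143e-05]  ψ = [0, 0, 3, 2, 3]  (obs o_2=3)
t=3: δ = [2.326e-06, 9.303e-07, 1.861e-06, 1.786e-06, 9.303e-07]  ψ = [0, 0, 0, 2, 0]  (obs o_3=2)
t=4: δ = [1.615e-07, 9.690e-08, 1.163e-07, 1.550e-07, 3.230e-08]  ψ = [0, 0, 2, 2, 0]  (obs o_4=0)
t=5: δ = [1.122e-08, 4.486e-09, 3.230e-09, 3.230e-09, 2.243e-09]  ψ = [0, 0, 3, 2, 0]  (obs o_5=3)
backtrack: best end state = 0; path = [0, 0, 0, 0, 0, 0]

path = [0, 0, 0, 0, 0, 0]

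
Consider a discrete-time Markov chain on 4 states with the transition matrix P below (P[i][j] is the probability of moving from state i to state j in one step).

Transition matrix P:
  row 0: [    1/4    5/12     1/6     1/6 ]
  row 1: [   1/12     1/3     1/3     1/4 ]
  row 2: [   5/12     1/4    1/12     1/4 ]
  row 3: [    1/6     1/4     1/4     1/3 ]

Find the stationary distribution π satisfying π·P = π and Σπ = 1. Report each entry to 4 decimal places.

Balance equations π_j = Σ_i π_i·P[i][j]:
  π_0 = 1/4·π_0 + 1/12·π_1 + 5/12·π_2 + 1/6·π_3
  π_1 = 5/12·π_0 + 1/3·π_1 + 1/4·π_2 + 1/4·π_3
  π_2 = 1/6·π_0 + 1/3·π_1 + 1/12·π_2 + 1/4·π_3
  normalize: π_0 + π_1 + π_2 + π_3 = 1
Solving the linear system gives exactly π = [34/159, 545/1749, 129/583, 443/1749].

π = [0.2138, 0.3116, 0.2213, 0.2533]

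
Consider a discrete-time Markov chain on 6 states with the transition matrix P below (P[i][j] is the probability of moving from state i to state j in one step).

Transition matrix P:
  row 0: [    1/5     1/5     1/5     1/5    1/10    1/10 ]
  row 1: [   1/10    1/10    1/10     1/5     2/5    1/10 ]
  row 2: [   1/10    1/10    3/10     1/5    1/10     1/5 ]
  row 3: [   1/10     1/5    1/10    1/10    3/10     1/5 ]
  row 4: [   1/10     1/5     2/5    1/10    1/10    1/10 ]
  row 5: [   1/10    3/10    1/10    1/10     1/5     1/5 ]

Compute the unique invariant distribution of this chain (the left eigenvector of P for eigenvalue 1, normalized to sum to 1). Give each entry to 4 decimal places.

π = [0.1111, 0.1762, 0.2131, 0.1500, 0.1980, 0.1515]

Balance equations π_j = Σ_i π_i·P[i][j]:
  π_0 = 1/5·π_0 + 1/10·π_1 + 1/10·π_2 + 1/10·π_3 + 1/10·π_4 + 1/10·π_5
  π_1 = 1/5·π_0 + 1/10·π_1 + 1/10·π_2 + 1/5·π_3 + 1/5·π_4 + 3/10·π_5
  π_2 = 1/5·π_0 + 1/10·π_1 + 3/10·π_2 + 1/10·π_3 + 2/5·π_4 + 1/10·π_5
  π_3 = 1/5·π_0 + 1/5·π_1 + 1/5·π_2 + 1/10·π_3 + 1/10·π_4 + 1/10·π_5
  π_4 = 1/10·π_0 + 2/5·π_1 + 1/10·π_2 + 3/10·π_3 + 1/10·π_4 + 1/5·π_5
  normalize: π_0 + π_1 + π_2 + π_3 + π_4 + π_5 = 1
Solving the linear system gives exactly π = [1/9, 17881/101475, 21629/101475, 15226/101475, 6698/33825, 3074/20295].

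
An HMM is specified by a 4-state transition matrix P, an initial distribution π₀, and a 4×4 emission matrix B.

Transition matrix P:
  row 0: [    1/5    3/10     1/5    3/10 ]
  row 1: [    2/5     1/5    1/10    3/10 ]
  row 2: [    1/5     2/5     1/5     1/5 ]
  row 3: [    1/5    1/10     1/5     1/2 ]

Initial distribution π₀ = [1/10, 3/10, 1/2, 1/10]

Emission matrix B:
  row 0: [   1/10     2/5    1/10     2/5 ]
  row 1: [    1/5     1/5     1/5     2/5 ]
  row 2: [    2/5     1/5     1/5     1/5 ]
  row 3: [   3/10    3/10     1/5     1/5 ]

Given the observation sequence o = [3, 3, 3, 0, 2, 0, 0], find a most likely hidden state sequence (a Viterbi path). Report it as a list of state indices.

t=0: δ = [4.000e-02, 1.200e-01, 1.000e-01, 2.000e-02]  (obs o_0=3)
t=1: δ = [1.920e-02, 1.600e-02, 4.000e-03, 7.200e-03]  ψ = [1, 2, 2, 1]  (obs o_1=3)
t=2: δ = [2.560e-03, 2.304e-03, 7.680e-04, 1.152e-03]  ψ = [1, 0, 0, 0]  (obs o_2=3)
t=3: δ = [9.216e-05, 1.536e-04, 2.048e-04, 2.304e-04]  ψ = [1, 0, 0, 0]  (obs o_3=0)
t=4: δ = [6.144e-06, 1.638e-05, 9.216e-06, 2.304e-05]  ψ = [1, 2, 3, 3]  (obs o_4=2)
t=5: δ = [6.554e-07, 7.373e-07, 1.843e-06, 3.456e-06]  ψ = [1, 2, 3, 3]  (obs o_5=0)
t=6: δ = [6.912e-08, 1.475e-07, 2.765e-07, 5.184e-07]  ψ = [3, 2, 3, 3]  (obs o_6=0)
backtrack: best end state = 3; path = [2, 1, 0, 3, 3, 3, 3]

path = [2, 1, 0, 3, 3, 3, 3]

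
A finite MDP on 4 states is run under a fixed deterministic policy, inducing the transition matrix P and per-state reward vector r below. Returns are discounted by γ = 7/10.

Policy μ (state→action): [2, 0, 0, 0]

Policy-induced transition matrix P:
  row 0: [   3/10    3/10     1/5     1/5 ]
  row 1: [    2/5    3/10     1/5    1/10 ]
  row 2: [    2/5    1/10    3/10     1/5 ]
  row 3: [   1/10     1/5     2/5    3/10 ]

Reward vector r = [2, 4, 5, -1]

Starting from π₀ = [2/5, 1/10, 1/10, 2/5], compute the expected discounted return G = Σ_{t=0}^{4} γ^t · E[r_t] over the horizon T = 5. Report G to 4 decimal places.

t=0: π = [0.4000, 0.1000, 0.1000, 0.4000], E[r] = 1.3000, γ^t·E[r] = 1.300000, running G = 1.300000
t=1: π = [0.2400, 0.2400, 0.2900, 0.2300], E[r] = 2.6600, γ^t·E[r] = 1.862000, running G = 3.162000
t=2: π = [0.3070, 0.2190, 0.2750, 0.1990], E[r] = 2.6660, γ^t·E[r] = 1.306340, running G = 4.468340
t=3: π = [0.3096, 0.2251, 0.2673, 0.1980], E[r] = 2.6581, γ^t·E[r] = 0.911728, running G = 5.380068
t=4: π = [0.3096, 0.2267, 0.2663, 0.1973], E[r] = 2.6606, γ^t·E[r] = 0.638810, running G = 6.018878

G = 6.0189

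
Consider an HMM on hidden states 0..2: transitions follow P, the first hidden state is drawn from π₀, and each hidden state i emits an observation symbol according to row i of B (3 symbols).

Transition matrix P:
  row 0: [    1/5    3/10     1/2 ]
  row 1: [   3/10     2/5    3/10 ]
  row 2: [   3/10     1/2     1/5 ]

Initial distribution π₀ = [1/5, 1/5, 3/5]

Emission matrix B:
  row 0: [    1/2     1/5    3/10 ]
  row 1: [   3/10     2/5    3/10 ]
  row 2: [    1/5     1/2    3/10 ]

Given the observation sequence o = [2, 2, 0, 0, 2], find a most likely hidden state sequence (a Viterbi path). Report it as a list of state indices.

path = [2, 1, 1, 0, 2]

t=0: δ = [6.000e-02, 6.000e-02, 1.800e-01]  (obs o_0=2)
t=1: δ = [1.620e-02, 2.700e-02, 1.080e-02]  ψ = [2, 2, 2]  (obs o_1=2)
t=2: δ = [4.050e-03, 3.240e-03, 1.620e-03]  ψ = [1, 1, 0]  (obs o_2=0)
t=3: δ = [4.860e-04, 3.888e-04, 4.050e-04]  ψ = [1, 1, 0]  (obs o_3=0)
t=4: δ = [3.645e-05, 6.075e-05, 7.290e-05]  ψ = [2, 2, 0]  (obs o_4=2)
backtrack: best end state = 2; path = [2, 1, 1, 0, 2]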